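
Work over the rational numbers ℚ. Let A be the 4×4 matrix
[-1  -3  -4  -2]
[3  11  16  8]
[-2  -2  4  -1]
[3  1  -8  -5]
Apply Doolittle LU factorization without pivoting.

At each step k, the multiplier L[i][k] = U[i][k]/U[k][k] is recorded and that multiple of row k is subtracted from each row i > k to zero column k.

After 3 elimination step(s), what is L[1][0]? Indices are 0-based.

Step 1: pivot at (0,0) is -1.
  row1 ← row1 − (-3)·row0  ⇒  L[1][0]=-3, U row1=(0, 2, 4, 2)
  row2 ← row2 − (2)·row0  ⇒  L[2][0]=2, U row2=(0, 4, 12, 3)
  row3 ← row3 − (-3)·row0  ⇒  L[3][0]=-3, U row3=(0, -8, -20, -11)
Step 2: pivot at (1,1) is 2.
  row2 ← row2 − (2)·row1  ⇒  L[2][1]=2, U row2=(0, 0, 4, -1)
  row3 ← row3 − (-4)·row1  ⇒  L[3][1]=-4, U row3=(0, 0, -4, -3)
Step 3: pivot at (2,2) is 4.
  row3 ← row3 − (-1)·row2  ⇒  L[3][2]=-1, U row3=(0, 0, 0, -4)

L[1][0] = -3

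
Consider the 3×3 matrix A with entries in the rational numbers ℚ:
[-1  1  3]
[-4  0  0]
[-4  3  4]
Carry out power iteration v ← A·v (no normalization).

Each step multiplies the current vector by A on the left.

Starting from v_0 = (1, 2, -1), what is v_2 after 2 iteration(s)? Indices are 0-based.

v_2 = (-8, 8, -12)

v_0 = (1, 2, -1).
v_1 = A·v_0 = (-2, -4, -2).
v_2 = A·v_1 = (-8, 8, -12).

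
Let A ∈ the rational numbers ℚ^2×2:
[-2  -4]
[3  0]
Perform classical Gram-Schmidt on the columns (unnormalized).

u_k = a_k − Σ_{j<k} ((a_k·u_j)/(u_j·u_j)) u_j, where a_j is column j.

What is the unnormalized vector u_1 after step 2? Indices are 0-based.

Step 1: u_0 = a_0 = (-2, 3).
Step 2: u_1 = a_1 − (8/13)·u_0 = (-36/13, -24/13).

u_1 = (-36/13, -24/13)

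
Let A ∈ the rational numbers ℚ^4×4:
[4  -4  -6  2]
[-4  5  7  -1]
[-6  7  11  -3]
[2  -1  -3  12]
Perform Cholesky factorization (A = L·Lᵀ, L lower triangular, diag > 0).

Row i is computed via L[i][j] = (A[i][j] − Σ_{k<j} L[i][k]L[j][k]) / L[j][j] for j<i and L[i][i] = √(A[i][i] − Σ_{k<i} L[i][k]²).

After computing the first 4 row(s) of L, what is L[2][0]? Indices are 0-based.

L[2][0] = -3

Step 1: L[0][0] = √(4) = 2.
  L[1][0] = (-4) / L[0][0] = -2.
Step 2: L[1][1] = √(1) = 1.
  L[2][0] = (-6) / L[0][0] = -3.
  L[2][1] = (1) / L[1][1] = 1.
Step 3: L[2][2] = √(1) = 1.
  L[3][0] = (2) / L[0][0] = 1.
  L[3][1] = (1) / L[1][1] = 1.
  L[3][2] = (-1) / L[2][2] = -1.
Step 4: L[3][3] = √(9) = 3.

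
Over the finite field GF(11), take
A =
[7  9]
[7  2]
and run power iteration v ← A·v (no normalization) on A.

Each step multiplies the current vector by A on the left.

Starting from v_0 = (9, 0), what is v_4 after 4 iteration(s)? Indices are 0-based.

v_4 = (5, 7)

v_0 = (9, 0).
v_1 = A·v_0 = (8, 8).
v_2 = A·v_1 = (7, 6).
v_3 = A·v_2 = (4, 6).
v_4 = A·v_3 = (5, 7).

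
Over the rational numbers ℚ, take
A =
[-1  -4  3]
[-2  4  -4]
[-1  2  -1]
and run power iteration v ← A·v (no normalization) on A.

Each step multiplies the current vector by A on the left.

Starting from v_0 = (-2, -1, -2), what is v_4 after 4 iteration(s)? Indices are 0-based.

v_0 = (-2, -1, -2).
v_1 = A·v_0 = (0, 8, 2).
v_2 = A·v_1 = (-26, 24, 14).
v_3 = A·v_2 = (-28, 92, 60).
v_4 = A·v_3 = (-160, 184, 152).

v_4 = (-160, 184, 152)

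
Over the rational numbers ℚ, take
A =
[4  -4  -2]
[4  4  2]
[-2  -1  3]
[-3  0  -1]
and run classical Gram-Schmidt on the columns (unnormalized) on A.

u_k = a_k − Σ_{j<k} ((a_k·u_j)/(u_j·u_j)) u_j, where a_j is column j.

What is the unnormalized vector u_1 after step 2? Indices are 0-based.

Step 1: u_0 = a_0 = (4, 4, -2, -3).
Step 2: u_1 = a_1 − (2/45)·u_0 = (-188/45, 172/45, -41/45, 2/15).

u_1 = (-188/45, 172/45, -41/45, 2/15)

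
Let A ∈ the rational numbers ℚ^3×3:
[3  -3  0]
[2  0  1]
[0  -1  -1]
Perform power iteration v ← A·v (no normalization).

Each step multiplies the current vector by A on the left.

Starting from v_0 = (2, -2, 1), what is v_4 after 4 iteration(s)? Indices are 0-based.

v_4 = (-144, -43, -17)

v_0 = (2, -2, 1).
v_1 = A·v_0 = (12, 5, 1).
v_2 = A·v_1 = (21, 25, -6).
v_3 = A·v_2 = (-12, 36, -19).
v_4 = A·v_3 = (-144, -43, -17).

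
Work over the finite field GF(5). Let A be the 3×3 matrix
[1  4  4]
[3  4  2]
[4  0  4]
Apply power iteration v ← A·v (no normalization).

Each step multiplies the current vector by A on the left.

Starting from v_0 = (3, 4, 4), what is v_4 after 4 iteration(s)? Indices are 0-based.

v_4 = (2, 2, 2)

v_0 = (3, 4, 4).
v_1 = A·v_0 = (0, 3, 3).
v_2 = A·v_1 = (4, 3, 2).
v_3 = A·v_2 = (4, 3, 4).
v_4 = A·v_3 = (2, 2, 2).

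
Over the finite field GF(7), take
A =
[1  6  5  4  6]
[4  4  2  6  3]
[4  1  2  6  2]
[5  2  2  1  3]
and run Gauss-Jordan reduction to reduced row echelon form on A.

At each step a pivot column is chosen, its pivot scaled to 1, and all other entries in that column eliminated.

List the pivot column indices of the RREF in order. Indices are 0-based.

pivot(0,0)=1: scale R0 → (1, 6, 5, 4, 6)
  clear (1,0): R1 −= (4)R0 → (0, 1, 3, 4, 0)
  clear (2,0): R2 −= (4)R0 → (0, 5, 3, 4, 6)
  clear (3,0): R3 −= (5)R0 → (0, 0, 5, 2, 1)
pivot(1,1)=1: scale R1 → (0, 1, 3, 4, 0)
  clear (0,1): R0 −= (6)R1 → (1, 0, 1, 1, 6)
  clear (2,1): R2 −= (5)R1 → (0, 0, 2, 5, 6)
pivot(2,2)=2: scale R2 → (0, 0, 1, 6, 3)
  clear (0,2): R0 −= (1)R2 → (1, 0, 0, 2, 3)
  clear (1,2): R1 −= (3)R2 → (0, 1, 0, 0, 5)
  clear (3,2): R3 −= (5)R2 → (0, 0, 0, 0, 0)
col 3: no nonzero at/below row 3; advance.
col 4: no nonzero at/below row 3; advance.

pivot columns: 0, 1, 2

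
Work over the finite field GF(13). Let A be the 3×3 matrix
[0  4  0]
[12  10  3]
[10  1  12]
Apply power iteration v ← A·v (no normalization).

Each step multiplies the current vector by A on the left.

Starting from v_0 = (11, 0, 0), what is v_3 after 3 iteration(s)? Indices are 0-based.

v_3 = (9, 9, 5)

v_0 = (11, 0, 0).
v_1 = A·v_0 = (0, 2, 6).
v_2 = A·v_1 = (8, 12, 9).
v_3 = A·v_2 = (9, 9, 5).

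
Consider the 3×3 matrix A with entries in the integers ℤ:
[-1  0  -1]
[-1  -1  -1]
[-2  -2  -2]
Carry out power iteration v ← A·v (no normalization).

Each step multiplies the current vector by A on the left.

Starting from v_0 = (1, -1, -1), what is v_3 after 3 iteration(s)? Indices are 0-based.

v_0 = (1, -1, -1).
v_1 = A·v_0 = (0, 1, 2).
v_2 = A·v_1 = (-2, -3, -6).
v_3 = A·v_2 = (8, 11, 22).

v_3 = (8, 11, 22)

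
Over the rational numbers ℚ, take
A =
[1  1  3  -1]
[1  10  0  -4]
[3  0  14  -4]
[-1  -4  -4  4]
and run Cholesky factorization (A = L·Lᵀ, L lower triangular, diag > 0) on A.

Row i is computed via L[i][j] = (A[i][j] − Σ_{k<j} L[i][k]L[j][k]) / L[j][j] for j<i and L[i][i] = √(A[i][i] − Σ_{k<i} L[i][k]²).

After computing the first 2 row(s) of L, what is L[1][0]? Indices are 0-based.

L[1][0] = 1

Step 1: L[0][0] = √(1) = 1.
  L[1][0] = (1) / L[0][0] = 1.
Step 2: L[1][1] = √(9) = 3.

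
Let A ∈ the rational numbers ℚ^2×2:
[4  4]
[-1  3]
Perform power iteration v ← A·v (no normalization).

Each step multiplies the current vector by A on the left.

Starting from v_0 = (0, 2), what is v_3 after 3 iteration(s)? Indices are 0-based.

v_0 = (0, 2).
v_1 = A·v_0 = (8, 6).
v_2 = A·v_1 = (56, 10).
v_3 = A·v_2 = (264, -26).

v_3 = (264, -26)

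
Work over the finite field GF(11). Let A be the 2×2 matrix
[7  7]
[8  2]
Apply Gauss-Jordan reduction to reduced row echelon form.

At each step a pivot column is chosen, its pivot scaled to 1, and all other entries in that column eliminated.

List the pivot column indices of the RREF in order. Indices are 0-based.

pivot(0,0)=7: scale R0 → (1, 1)
  clear (1,0): R1 −= (8)R0 → (0, 5)
pivot(1,1)=5: scale R1 → (0, 1)
  clear (0,1): R0 −= (1)R1 → (1, 0)

pivot columns: 0, 1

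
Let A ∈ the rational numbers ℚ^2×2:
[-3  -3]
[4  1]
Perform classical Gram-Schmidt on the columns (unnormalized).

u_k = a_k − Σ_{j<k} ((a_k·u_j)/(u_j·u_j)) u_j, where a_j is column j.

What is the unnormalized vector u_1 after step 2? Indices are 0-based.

Step 1: u_0 = a_0 = (-3, 4).
Step 2: u_1 = a_1 − (13/25)·u_0 = (-36/25, -27/25).

u_1 = (-36/25, -27/25)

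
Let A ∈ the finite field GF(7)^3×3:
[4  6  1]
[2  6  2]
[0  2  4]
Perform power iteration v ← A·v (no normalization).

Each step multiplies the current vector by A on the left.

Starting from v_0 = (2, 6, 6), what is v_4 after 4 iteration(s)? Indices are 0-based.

v_4 = (3, 4, 4)

v_0 = (2, 6, 6).
v_1 = A·v_0 = (1, 3, 1).
v_2 = A·v_1 = (2, 1, 3).
v_3 = A·v_2 = (3, 2, 0).
v_4 = A·v_3 = (3, 4, 4).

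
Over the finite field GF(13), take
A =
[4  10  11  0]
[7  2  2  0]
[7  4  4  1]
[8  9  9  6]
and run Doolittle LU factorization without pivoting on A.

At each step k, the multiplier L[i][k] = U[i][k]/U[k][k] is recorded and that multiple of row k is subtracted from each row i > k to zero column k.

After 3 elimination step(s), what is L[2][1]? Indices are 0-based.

Step 1: pivot at (0,0) is 4.
  row1 ← row1 − (5)·row0  ⇒  L[1][0]=5, U row1=(0, 4, 12, 0)
  row2 ← row2 − (5)·row0  ⇒  L[2][0]=5, U row2=(0, 6, 1, 1)
  row3 ← row3 − (2)·row0  ⇒  L[3][0]=2, U row3=(0, 2, 0, 6)
Step 2: pivot at (1,1) is 4.
  row2 ← row2 − (8)·row1  ⇒  L[2][1]=8, U row2=(0, 0, 9, 1)
  row3 ← row3 − (7)·row1  ⇒  L[3][1]=7, U row3=(0, 0, 7, 6)
Step 3: pivot at (2,2) is 9.
  row3 ← row3 − (8)·row2  ⇒  L[3][2]=8, U row3=(0, 0, 0, 11)

L[2][1] = 8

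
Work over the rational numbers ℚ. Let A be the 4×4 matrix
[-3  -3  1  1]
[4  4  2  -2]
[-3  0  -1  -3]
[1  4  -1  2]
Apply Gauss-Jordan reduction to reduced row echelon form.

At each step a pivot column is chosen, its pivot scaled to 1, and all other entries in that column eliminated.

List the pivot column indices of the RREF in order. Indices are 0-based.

pivot columns: 0, 1, 2, 3

pivot(0,0)=-3: scale R0 → (1, 1, -1/3, -1/3)
  clear (1,0): R1 −= (4)R0 → (0, 0, 10/3, -2/3)
  clear (2,0): R2 −= (-3)R0 → (0, 3, -2, -4)
  clear (3,0): R3 −= (1)R0 → (0, 3, -2/3, 7/3)
pivot(1,1): swap R1↔R2
pivot(1,1)=3: scale R1 → (0, 1, -2/3, -4/3)
  clear (0,1): R0 −= (1)R1 → (1, 0, 1/3, 1)
  clear (3,1): R3 −= (3)R1 → (0, 0, 4/3, 19/3)
pivot(2,2)=10/3: scale R2 → (0, 0, 1, -1/5)
  clear (0,2): R0 −= (1/3)R2 → (1, 0, 0, 16/15)
  clear (1,2): R1 −= (-2/3)R2 → (0, 1, 0, -22/15)
  clear (3,2): R3 −= (4/3)R2 → (0, 0, 0, 33/5)
pivot(3,3)=33/5: scale R3 → (0, 0, 0, 1)
  clear (0,3): R0 −= (16/15)R3 → (1, 0, 0, 0)
  clear (1,3): R1 −= (-22/15)R3 → (0, 1, 0, 0)
  clear (2,3): R2 −= (-1/5)R3 → (0, 0, 1, 0)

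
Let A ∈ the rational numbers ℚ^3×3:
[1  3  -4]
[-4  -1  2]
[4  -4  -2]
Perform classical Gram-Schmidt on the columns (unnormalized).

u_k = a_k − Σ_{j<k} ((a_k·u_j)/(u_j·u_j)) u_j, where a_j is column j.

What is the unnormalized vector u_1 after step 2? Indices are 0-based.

Step 1: u_0 = a_0 = (1, -4, 4).
Step 2: u_1 = a_1 − (-3/11)·u_0 = (36/11, -23/11, -32/11).

u_1 = (36/11, -23/11, -32/11)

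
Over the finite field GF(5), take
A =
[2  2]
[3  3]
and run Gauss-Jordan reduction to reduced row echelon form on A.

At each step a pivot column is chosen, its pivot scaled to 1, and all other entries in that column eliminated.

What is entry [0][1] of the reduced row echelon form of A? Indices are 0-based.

M[0][1] = 1

step 1: normalize row 0 (÷2) = (1, 1)
  row 1: subtract 3×row0 = (0, 0)
skip col 1 (zero from row 1)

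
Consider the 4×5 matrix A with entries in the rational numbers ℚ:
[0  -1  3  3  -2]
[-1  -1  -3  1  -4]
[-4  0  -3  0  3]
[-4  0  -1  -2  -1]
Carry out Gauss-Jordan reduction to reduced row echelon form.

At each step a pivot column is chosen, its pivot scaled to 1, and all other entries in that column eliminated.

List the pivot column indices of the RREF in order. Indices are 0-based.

pivot columns: 0, 1, 2, 3

pivot(0,0): swap R0↔R1
pivot(0,0)=-1: scale R0 → (1, 1, 3, -1, 4)
  clear (2,0): R2 −= (-4)R0 → (0, 4, 9, -4, 19)
  clear (3,0): R3 −= (-4)R0 → (0, 4, 11, -6, 15)
pivot(1,1)=-1: scale R1 → (0, 1, -3, -3, 2)
  clear (0,1): R0 −= (1)R1 → (1, 0, 6, 2, 2)
  clear (2,1): R2 −= (4)R1 → (0, 0, 21, 8, 11)
  clear (3,1): R3 −= (4)R1 → (0, 0, 23, 6, 7)
pivot(2,2)=21: scale R2 → (0, 0, 1, 8/21, 11/21)
  clear (0,2): R0 −= (6)R2 → (1, 0, 0, -2/7, -8/7)
  clear (1,2): R1 −= (-3)R2 → (0, 1, 0, -13/7, 25/7)
  clear (3,2): R3 −= (23)R2 → (0, 0, 0, -58/21, -106/21)
pivot(3,3)=-58/21: scale R3 → (0, 0, 0, 1, 53/29)
  clear (0,3): R0 −= (-2/7)R3 → (1, 0, 0, 0, -18/29)
  clear (1,3): R1 −= (-13/7)R3 → (0, 1, 0, 0, 202/29)
  clear (2,3): R2 −= (8/21)R3 → (0, 0, 1, 0, -5/29)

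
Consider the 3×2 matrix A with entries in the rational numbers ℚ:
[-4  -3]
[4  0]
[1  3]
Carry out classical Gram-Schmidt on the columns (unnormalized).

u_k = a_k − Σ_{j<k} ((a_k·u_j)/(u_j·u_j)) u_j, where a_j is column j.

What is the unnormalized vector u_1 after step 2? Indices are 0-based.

u_1 = (-13/11, -20/11, 28/11)

Step 1: u_0 = a_0 = (-4, 4, 1).
Step 2: u_1 = a_1 − (5/11)·u_0 = (-13/11, -20/11, 28/11).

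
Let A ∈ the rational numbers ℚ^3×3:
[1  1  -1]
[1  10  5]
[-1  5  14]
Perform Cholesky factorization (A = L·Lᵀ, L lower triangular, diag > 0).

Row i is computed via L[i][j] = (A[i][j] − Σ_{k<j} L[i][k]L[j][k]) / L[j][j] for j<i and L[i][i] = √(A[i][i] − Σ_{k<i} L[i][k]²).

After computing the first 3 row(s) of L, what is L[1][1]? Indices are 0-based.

Step 1: L[0][0] = √(1) = 1.
  L[1][0] = (1) / L[0][0] = 1.
Step 2: L[1][1] = √(9) = 3.
  L[2][0] = (-1) / L[0][0] = -1.
  L[2][1] = (6) / L[1][1] = 2.
Step 3: L[2][2] = √(9) = 3.

L[1][1] = 3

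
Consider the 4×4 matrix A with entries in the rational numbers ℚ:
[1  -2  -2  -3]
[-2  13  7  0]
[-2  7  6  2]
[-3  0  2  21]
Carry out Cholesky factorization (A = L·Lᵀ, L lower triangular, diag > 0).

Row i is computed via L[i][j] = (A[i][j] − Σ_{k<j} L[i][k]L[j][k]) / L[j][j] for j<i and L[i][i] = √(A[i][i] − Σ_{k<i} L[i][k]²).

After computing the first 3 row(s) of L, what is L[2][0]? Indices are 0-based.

Step 1: L[0][0] = √(1) = 1.
  L[1][0] = (-2) / L[0][0] = -2.
Step 2: L[1][1] = √(9) = 3.
  L[2][0] = (-2) / L[0][0] = -2.
  L[2][1] = (3) / L[1][1] = 1.
Step 3: L[2][2] = √(1) = 1.

L[2][0] = -2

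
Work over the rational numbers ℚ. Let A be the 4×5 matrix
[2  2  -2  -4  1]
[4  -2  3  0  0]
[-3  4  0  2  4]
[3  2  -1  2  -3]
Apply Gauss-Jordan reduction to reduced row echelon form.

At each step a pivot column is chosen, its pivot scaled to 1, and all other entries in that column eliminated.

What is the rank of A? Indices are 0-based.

step 1: normalize row 0 (÷2) = (1, 1, -1, -2, 1/2)
  row 1: subtract 4×row0 = (0, -6, 7, 8, -2)
  row 2: subtract -3×row0 = (0, 7, -3, -4, 11/2)
  row 3: subtract 3×row0 = (0, -1, 2, 8, -9/2)
step 2: normalize row 1 (÷-6) = (0, 1, -7/6, -4/3, 1/3)
  row 0: subtract 1×row1 = (1, 0, 1/6, -2/3, 1/6)
  row 2: subtract 7×row1 = (0, 0, 31/6, 16/3, 19/6)
  row 3: subtract -1×row1 = (0, 0, 5/6, 20/3, -25/6)
step 3: normalize row 2 (÷31/6) = (0, 0, 1, 32/31, 19/31)
  row 0: subtract 1/6×row2 = (1, 0, 0, -26/31, 2/31)
  row 1: subtract -7/6×row2 = (0, 1, 0, -4/31, 65/62)
  row 3: subtract 5/6×row2 = (0, 0, 0, 180/31, -145/31)
step 4: normalize row 3 (÷180/31) = (0, 0, 0, 1, -29/36)
  row 0: subtract -26/31×row3 = (1, 0, 0, 0, -11/18)
  row 1: subtract -4/31×row3 = (0, 1, 0, 0, 17/18)
  row 2: subtract 32/31×row3 = (0, 0, 1, 0, 13/9)

rank = 4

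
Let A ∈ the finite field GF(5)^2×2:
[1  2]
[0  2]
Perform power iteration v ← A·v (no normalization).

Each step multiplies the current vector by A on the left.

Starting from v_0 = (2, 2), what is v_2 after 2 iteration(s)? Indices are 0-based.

v_2 = (4, 3)

v_0 = (2, 2).
v_1 = A·v_0 = (1, 4).
v_2 = A·v_1 = (4, 3).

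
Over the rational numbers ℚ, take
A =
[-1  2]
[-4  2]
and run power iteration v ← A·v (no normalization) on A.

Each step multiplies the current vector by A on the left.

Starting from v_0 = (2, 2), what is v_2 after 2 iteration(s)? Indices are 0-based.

v_0 = (2, 2).
v_1 = A·v_0 = (2, -4).
v_2 = A·v_1 = (-10, -16).

v_2 = (-10, -16)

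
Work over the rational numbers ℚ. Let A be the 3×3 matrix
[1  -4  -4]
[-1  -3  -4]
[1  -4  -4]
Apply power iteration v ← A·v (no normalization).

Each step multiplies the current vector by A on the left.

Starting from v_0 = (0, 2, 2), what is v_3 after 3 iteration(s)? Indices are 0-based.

v_0 = (0, 2, 2).
v_1 = A·v_0 = (-16, -14, -16).
v_2 = A·v_1 = (104, 122, 104).
v_3 = A·v_2 = (-800, -886, -800).

v_3 = (-800, -886, -800)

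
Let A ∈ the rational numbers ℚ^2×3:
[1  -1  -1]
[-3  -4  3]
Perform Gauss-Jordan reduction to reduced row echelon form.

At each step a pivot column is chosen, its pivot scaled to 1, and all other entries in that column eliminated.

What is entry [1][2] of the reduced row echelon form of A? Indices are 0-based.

step 1: normalize row 0 (÷1) = (1, -1, -1)
  row 1: subtract -3×row0 = (0, -7, 0)
step 2: normalize row 1 (÷-7) = (0, 1, 0)
  row 0: subtract -1×row1 = (1, 0, -1)

M[1][2] = 0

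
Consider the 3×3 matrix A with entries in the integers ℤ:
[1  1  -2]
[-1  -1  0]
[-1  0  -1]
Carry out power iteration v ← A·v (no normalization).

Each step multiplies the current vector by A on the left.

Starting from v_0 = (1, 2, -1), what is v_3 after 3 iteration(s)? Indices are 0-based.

v_3 = (10, 0, 3)

v_0 = (1, 2, -1).
v_1 = A·v_0 = (5, -3, 0).
v_2 = A·v_1 = (2, -2, -5).
v_3 = A·v_2 = (10, 0, 3).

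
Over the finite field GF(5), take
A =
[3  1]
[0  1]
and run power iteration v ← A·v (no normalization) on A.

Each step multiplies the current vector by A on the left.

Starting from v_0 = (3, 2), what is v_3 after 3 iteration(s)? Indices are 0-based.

v_0 = (3, 2).
v_1 = A·v_0 = (1, 2).
v_2 = A·v_1 = (0, 2).
v_3 = A·v_2 = (2, 2).

v_3 = (2, 2)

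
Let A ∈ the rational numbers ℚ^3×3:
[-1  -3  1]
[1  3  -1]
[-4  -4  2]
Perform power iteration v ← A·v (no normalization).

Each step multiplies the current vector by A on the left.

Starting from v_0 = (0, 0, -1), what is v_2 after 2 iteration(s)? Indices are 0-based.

v_2 = (-4, 4, -4)

v_0 = (0, 0, -1).
v_1 = A·v_0 = (-1, 1, -2).
v_2 = A·v_1 = (-4, 4, -4).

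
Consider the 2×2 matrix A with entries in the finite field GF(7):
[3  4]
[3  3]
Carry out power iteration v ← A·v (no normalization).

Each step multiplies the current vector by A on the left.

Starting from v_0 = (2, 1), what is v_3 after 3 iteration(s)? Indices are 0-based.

v_0 = (2, 1).
v_1 = A·v_0 = (3, 2).
v_2 = A·v_1 = (3, 1).
v_3 = A·v_2 = (6, 5).

v_3 = (6, 5)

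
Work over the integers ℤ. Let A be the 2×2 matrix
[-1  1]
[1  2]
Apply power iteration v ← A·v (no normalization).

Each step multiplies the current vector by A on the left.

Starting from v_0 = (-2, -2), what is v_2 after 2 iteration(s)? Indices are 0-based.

v_2 = (-6, -12)

v_0 = (-2, -2).
v_1 = A·v_0 = (0, -6).
v_2 = A·v_1 = (-6, -12).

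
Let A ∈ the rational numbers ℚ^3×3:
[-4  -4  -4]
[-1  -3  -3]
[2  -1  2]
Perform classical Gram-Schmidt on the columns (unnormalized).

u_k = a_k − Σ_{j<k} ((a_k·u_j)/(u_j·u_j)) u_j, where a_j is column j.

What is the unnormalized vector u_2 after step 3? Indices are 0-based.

u_2 = (168/257, -288/257, 192/257)

Step 1: u_0 = a_0 = (-4, -1, 2).
Step 2: u_1 = a_1 − (17/21)·u_0 = (-16/21, -46/21, -55/21).
Step 3: u_2 = a_2 − (23/21)·u_0 − (92/257)·u_1 = (168/257, -288/257, 192/257).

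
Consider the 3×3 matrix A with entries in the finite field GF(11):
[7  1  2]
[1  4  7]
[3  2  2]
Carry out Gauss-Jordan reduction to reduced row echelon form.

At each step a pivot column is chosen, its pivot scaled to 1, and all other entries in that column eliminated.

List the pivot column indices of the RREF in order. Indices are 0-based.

pivot columns: 0, 1, 2

pivot(0,0)=7: scale R0 → (1, 8, 5)
  clear (1,0): R1 −= (1)R0 → (0, 7, 2)
  clear (2,0): R2 −= (3)R0 → (0, 0, 9)
pivot(1,1)=7: scale R1 → (0, 1, 5)
  clear (0,1): R0 −= (8)R1 → (1, 0, 9)
pivot(2,2)=9: scale R2 → (0, 0, 1)
  clear (0,2): R0 −= (9)R2 → (1, 0, 0)
  clear (1,2): R1 −= (5)R2 → (0, 1, 0)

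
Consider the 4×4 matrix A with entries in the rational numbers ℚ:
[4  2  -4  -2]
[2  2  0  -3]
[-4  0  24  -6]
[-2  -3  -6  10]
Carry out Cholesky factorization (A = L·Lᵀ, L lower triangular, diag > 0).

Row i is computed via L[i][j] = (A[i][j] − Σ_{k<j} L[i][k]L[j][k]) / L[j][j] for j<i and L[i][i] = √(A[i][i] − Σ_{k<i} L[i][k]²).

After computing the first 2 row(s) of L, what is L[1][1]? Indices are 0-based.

L[1][1] = 1

Step 1: L[0][0] = √(4) = 2.
  L[1][0] = (2) / L[0][0] = 1.
Step 2: L[1][1] = √(1) = 1.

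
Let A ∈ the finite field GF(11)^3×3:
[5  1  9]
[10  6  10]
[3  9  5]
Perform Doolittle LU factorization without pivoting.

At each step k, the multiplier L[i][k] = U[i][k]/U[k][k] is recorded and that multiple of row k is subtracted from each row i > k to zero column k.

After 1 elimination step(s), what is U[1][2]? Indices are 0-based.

U[1][2] = 3

[col 0] pivot 5
  R1 -= 2*R0 → (0, 4, 3)  (L[1][0] := 2)
  R2 -= 5*R0 → (0, 4, 4)  (L[2][0] := 5)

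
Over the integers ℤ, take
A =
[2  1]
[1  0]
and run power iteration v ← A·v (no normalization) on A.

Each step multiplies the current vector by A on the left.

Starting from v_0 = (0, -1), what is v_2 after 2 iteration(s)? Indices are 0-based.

v_2 = (-2, -1)

v_0 = (0, -1).
v_1 = A·v_0 = (-1, 0).
v_2 = A·v_1 = (-2, -1).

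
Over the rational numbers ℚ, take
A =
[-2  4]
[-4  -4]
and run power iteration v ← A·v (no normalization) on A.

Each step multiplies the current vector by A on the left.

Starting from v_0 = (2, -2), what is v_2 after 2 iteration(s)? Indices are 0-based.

v_0 = (2, -2).
v_1 = A·v_0 = (-12, 0).
v_2 = A·v_1 = (24, 48).

v_2 = (24, 48)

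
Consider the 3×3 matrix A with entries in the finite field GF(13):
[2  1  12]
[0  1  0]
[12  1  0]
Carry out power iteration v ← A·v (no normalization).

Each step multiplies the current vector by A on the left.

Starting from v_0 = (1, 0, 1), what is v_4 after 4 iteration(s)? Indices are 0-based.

v_0 = (1, 0, 1).
v_1 = A·v_0 = (1, 0, 12).
v_2 = A·v_1 = (3, 0, 12).
v_3 = A·v_2 = (7, 0, 10).
v_4 = A·v_3 = (4, 0, 6).

v_4 = (4, 0, 6)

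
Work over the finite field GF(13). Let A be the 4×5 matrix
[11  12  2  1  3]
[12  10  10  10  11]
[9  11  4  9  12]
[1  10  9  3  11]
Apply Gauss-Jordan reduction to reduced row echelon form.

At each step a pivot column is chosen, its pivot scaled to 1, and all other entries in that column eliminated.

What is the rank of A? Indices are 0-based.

pivot(0,0)=11: scale R0 → (1, 7, 12, 6, 5)
  clear (1,0): R1 −= (12)R0 → (0, 4, 9, 3, 3)
  clear (2,0): R2 −= (9)R0 → (0, 0, 0, 7, 6)
  clear (3,0): R3 −= (1)R0 → (0, 3, 10, 10, 6)
pivot(1,1)=4: scale R1 → (0, 1, 12, 4, 4)
  clear (0,1): R0 −= (7)R1 → (1, 0, 6, 4, 3)
  clear (3,1): R3 −= (3)R1 → (0, 0, 0, 11, 7)
col 2: no nonzero at/below row 2; advance.
pivot(2,3)=7: scale R2 → (0, 0, 0, 1, 12)
  clear (0,3): R0 −= (4)R2 → (1, 0, 6, 0, 7)
  clear (1,3): R1 −= (4)R2 → (0, 1, 12, 0, 8)
  clear (3,3): R3 −= (11)R2 → (0, 0, 0, 0, 5)
pivot(3,4)=5: scale R3 → (0, 0, 0, 0, 1)
  clear (0,4): R0 −= (7)R3 → (1, 0, 6, 0, 0)
  clear (1,4): R1 −= (8)R3 → (0, 1, 12, 0, 0)
  clear (2,4): R2 −= (12)R3 → (0, 0, 0, 1, 0)

rank = 4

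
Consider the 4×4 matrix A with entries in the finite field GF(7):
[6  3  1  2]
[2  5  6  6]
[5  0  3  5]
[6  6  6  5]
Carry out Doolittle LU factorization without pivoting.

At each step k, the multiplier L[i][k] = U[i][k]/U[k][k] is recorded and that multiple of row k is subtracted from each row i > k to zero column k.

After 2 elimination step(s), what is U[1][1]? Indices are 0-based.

Step 1: pivot at (0,0) is 6.
  row1 ← row1 − (5)·row0  ⇒  L[1][0]=5, U row1=(0, 4, 1, 3)
  row2 ← row2 − (2)·row0  ⇒  L[2][0]=2, U row2=(0, 1, 1, 1)
  row3 ← row3 − (1)·row0  ⇒  L[3][0]=1, U row3=(0, 3, 5, 3)
Step 2: pivot at (1,1) is 4.
  row2 ← row2 − (2)·row1  ⇒  L[2][1]=2, U row2=(0, 0, 6, 2)
  row3 ← row3 − (6)·row1  ⇒  L[3][1]=6, U row3=(0, 0, 6, 6)

U[1][1] = 4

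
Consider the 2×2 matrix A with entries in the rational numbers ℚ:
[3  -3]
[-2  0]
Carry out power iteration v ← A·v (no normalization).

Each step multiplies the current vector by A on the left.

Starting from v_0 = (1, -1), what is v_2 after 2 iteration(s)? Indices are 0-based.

v_2 = (24, -12)

v_0 = (1, -1).
v_1 = A·v_0 = (6, -2).
v_2 = A·v_1 = (24, -12).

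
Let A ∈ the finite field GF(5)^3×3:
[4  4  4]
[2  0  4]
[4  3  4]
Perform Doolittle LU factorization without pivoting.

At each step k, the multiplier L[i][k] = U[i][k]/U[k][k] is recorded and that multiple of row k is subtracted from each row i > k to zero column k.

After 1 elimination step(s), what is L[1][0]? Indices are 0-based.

[col 0] pivot 4
  R1 -= 3*R0 → (0, 3, 2)  (L[1][0] := 3)
  R2 -= 1*R0 → (0, 4, 0)  (L[2][0] := 1)

L[1][0] = 3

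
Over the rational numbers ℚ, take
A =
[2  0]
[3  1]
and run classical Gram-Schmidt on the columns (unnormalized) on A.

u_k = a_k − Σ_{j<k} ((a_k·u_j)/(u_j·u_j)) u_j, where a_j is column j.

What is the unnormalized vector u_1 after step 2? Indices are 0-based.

u_1 = (-6/13, 4/13)

Step 1: u_0 = a_0 = (2, 3).
Step 2: u_1 = a_1 − (3/13)·u_0 = (-6/13, 4/13).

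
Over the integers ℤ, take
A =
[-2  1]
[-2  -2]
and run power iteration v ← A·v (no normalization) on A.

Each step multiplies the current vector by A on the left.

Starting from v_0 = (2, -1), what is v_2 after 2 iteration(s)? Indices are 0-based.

v_0 = (2, -1).
v_1 = A·v_0 = (-5, -2).
v_2 = A·v_1 = (8, 14).

v_2 = (8, 14)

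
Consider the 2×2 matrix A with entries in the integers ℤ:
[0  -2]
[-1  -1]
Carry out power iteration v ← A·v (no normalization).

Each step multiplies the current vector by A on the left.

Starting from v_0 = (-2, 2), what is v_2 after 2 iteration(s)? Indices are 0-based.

v_2 = (0, 4)

v_0 = (-2, 2).
v_1 = A·v_0 = (-4, 0).
v_2 = A·v_1 = (0, 4).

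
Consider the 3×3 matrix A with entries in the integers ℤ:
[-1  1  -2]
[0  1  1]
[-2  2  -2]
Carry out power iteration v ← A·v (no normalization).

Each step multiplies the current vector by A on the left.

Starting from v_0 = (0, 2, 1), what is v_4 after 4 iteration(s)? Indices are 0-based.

v_0 = (0, 2, 1).
v_1 = A·v_0 = (0, 3, 2).
v_2 = A·v_1 = (-1, 5, 2).
v_3 = A·v_2 = (2, 7, 8).
v_4 = A·v_3 = (-11, 15, -6).

v_4 = (-11, 15, -6)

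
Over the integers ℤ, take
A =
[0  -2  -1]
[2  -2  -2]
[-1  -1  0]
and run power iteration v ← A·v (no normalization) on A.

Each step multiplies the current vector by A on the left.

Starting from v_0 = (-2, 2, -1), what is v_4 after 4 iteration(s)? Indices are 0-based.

v_4 = (30, 6, 27)

v_0 = (-2, 2, -1).
v_1 = A·v_0 = (-3, -6, 0).
v_2 = A·v_1 = (12, 6, 9).
v_3 = A·v_2 = (-21, -6, -18).
v_4 = A·v_3 = (30, 6, 27).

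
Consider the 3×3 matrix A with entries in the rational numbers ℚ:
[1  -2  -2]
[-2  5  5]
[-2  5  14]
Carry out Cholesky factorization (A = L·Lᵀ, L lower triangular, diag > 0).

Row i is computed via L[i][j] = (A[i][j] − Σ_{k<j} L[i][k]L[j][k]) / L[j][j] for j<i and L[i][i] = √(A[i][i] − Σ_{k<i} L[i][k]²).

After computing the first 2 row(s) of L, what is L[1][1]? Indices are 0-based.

Step 1: L[0][0] = √(1) = 1.
  L[1][0] = (-2) / L[0][0] = -2.
Step 2: L[1][1] = √(1) = 1.

L[1][1] = 1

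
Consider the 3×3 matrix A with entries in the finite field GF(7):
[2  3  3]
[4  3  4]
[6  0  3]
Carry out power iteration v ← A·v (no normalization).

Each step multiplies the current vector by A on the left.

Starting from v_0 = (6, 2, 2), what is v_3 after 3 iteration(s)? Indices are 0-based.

v_0 = (6, 2, 2).
v_1 = A·v_0 = (3, 3, 0).
v_2 = A·v_1 = (1, 0, 4).
v_3 = A·v_2 = (0, 6, 4).

v_3 = (0, 6, 4)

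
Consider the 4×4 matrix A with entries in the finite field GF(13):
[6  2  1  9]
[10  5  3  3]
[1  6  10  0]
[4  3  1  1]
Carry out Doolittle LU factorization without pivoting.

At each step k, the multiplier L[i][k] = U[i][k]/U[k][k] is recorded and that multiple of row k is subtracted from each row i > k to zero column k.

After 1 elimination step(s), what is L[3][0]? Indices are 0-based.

Step 1: pivot at (0,0) is 6.
  row1 ← row1 − (6)·row0  ⇒  L[1][0]=6, U row1=(0, 6, 10, 1)
  row2 ← row2 − (11)·row0  ⇒  L[2][0]=11, U row2=(0, 10, 12, 5)
  row3 ← row3 − (5)·row0  ⇒  L[3][0]=5, U row3=(0, 6, 9, 8)

L[3][0] = 5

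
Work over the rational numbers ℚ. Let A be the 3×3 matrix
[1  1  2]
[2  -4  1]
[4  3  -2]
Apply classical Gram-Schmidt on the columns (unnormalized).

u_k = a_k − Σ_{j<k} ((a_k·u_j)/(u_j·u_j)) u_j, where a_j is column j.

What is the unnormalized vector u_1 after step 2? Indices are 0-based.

u_1 = (16/21, -94/21, 43/21)

Step 1: u_0 = a_0 = (1, 2, 4).
Step 2: u_1 = a_1 − (5/21)·u_0 = (16/21, -94/21, 43/21).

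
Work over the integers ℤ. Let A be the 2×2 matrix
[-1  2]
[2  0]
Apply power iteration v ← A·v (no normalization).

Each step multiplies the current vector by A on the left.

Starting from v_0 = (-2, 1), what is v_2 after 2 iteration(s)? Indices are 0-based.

v_2 = (-12, 8)

v_0 = (-2, 1).
v_1 = A·v_0 = (4, -4).
v_2 = A·v_1 = (-12, 8).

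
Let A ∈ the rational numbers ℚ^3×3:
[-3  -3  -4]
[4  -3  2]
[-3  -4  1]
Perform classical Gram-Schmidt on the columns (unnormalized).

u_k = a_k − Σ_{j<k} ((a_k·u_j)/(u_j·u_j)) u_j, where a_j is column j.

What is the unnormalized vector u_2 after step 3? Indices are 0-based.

Step 1: u_0 = a_0 = (-3, 4, -3).
Step 2: u_1 = a_1 − (9/34)·u_0 = (-75/34, -69/17, -109/34).
Step 3: u_2 = a_2 − (1/2)·u_0 − (-17/215)·u_1 = (-115/43, -69/215, 483/215).

u_2 = (-115/43, -69/215, 483/215)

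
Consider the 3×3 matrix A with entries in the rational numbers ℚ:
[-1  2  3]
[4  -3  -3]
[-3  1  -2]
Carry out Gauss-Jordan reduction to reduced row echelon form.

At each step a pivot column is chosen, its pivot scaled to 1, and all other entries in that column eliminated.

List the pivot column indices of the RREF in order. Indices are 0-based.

pivot columns: 0, 1, 2

[1] R0 /= -1  ⇒  (1, -2, -3)
     R1 -= 4·R0  ⇒  (0, 5, 9)
     R2 -= -3·R0  ⇒  (0, -5, -11)
[2] R1 /= 5  ⇒  (0, 1, 9/5)
     R0 -= -2·R1  ⇒  (1, 0, 3/5)
     R2 -= -5·R1  ⇒  (0, 0, -2)
[3] R2 /= -2  ⇒  (0, 0, 1)
     R0 -= 3/5·R2  ⇒  (1, 0, 0)
     R1 -= 9/5·R2  ⇒  (0, 1, 0)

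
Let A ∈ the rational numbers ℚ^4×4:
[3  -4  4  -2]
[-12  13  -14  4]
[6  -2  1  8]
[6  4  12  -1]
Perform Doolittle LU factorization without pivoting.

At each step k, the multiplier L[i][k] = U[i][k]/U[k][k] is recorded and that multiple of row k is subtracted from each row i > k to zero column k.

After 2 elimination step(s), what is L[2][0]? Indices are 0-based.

L[2][0] = 2

Step 1: pivot at (0,0) is 3.
  row1 ← row1 − (-4)·row0  ⇒  L[1][0]=-4, U row1=(0, -3, 2, -4)
  row2 ← row2 − (2)·row0  ⇒  L[2][0]=2, U row2=(0, 6, -7, 12)
  row3 ← row3 − (2)·row0  ⇒  L[3][0]=2, U row3=(0, 12, 4, 3)
Step 2: pivot at (1,1) is -3.
  row2 ← row2 − (-2)·row1  ⇒  L[2][1]=-2, U row2=(0, 0, -3, 4)
  row3 ← row3 − (-4)·row1  ⇒  L[3][1]=-4, U row3=(0, 0, 12, -13)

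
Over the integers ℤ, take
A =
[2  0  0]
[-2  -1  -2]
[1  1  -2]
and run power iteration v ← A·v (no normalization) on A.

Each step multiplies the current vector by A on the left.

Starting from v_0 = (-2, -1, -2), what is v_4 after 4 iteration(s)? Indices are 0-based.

v_0 = (-2, -1, -2).
v_1 = A·v_0 = (-4, 9, 1).
v_2 = A·v_1 = (-8, -3, 3).
v_3 = A·v_2 = (-16, 13, -17).
v_4 = A·v_3 = (-32, 53, 31).

v_4 = (-32, 53, 31)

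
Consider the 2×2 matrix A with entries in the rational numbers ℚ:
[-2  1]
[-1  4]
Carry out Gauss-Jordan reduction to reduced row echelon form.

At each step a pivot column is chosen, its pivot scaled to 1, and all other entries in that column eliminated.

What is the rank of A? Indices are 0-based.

step 1: normalize row 0 (÷-2) = (1, -1/2)
  row 1: subtract -1×row0 = (0, 7/2)
step 2: normalize row 1 (÷7/2) = (0, 1)
  row 0: subtract -1/2×row1 = (1, 0)

rank = 2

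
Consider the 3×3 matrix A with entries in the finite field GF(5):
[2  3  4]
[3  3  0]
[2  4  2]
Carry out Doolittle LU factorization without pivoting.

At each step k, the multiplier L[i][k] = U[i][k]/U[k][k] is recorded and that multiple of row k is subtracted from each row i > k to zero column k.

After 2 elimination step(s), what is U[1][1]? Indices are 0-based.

U[1][1] = 1

k=0: U[0][0]=2
  eliminate (1,0): mult=4, new row 1: (0, 1, 4); set L[1][0]=4
  eliminate (2,0): mult=1, new row 2: (0, 1, 3); set L[2][0]=1
k=1: U[1][1]=1
  eliminate (2,1): mult=1, new row 2: (0, 0, 4); set L[2][1]=1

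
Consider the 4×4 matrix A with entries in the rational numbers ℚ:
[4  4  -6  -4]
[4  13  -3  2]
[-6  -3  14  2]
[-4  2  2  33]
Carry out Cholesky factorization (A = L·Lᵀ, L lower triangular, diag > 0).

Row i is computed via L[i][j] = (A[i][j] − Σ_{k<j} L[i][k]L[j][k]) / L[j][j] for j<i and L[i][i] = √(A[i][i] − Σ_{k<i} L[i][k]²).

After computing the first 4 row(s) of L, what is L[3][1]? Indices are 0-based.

Step 1: L[0][0] = √(4) = 2.
  L[1][0] = (4) / L[0][0] = 2.
Step 2: L[1][1] = √(9) = 3.
  L[2][0] = (-6) / L[0][0] = -3.
  L[2][1] = (3) / L[1][1] = 1.
Step 3: L[2][2] = √(4) = 2.
  L[3][0] = (-4) / L[0][0] = -2.
  L[3][1] = (6) / L[1][1] = 2.
  L[3][2] = (-6) / L[2][2] = -3.
Step 4: L[3][3] = √(16) = 4.

L[3][1] = 2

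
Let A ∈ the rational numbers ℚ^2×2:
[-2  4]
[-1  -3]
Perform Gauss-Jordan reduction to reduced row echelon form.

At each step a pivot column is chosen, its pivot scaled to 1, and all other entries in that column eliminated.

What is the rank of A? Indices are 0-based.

[1] R0 /= -2  ⇒  (1, -2)
     R1 -= -1·R0  ⇒  (0, -5)
[2] R1 /= -5  ⇒  (0, 1)
     R0 -= -2·R1  ⇒  (1, 0)

rank = 2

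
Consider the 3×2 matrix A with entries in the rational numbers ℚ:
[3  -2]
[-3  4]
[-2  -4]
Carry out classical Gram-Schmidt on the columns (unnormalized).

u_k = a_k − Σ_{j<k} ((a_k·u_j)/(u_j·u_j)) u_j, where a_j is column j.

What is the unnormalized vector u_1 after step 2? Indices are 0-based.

Step 1: u_0 = a_0 = (3, -3, -2).
Step 2: u_1 = a_1 − (-5/11)·u_0 = (-7/11, 29/11, -54/11).

u_1 = (-7/11, 29/11, -54/11)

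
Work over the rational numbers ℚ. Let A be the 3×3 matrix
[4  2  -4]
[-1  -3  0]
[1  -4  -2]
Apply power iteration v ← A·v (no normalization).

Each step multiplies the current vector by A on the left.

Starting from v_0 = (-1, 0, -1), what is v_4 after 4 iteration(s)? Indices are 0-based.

v_0 = (-1, 0, -1).
v_1 = A·v_0 = (0, 1, 1).
v_2 = A·v_1 = (-2, -3, -6).
v_3 = A·v_2 = (10, 11, 22).
v_4 = A·v_3 = (-26, -43, -78).

v_4 = (-26, -43, -78)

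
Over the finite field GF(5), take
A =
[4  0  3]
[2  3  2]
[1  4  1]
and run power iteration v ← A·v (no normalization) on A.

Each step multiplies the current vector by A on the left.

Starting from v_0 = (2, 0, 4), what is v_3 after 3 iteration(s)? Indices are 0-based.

v_0 = (2, 0, 4).
v_1 = A·v_0 = (0, 2, 1).
v_2 = A·v_1 = (3, 3, 4).
v_3 = A·v_2 = (4, 3, 4).

v_3 = (4, 3, 4)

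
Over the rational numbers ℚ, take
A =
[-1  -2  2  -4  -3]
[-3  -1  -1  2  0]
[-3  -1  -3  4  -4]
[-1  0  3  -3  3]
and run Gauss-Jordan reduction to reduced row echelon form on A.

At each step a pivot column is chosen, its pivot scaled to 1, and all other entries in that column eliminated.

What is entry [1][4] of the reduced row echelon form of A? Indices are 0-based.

[1] R0 /= -1  ⇒  (1, 2, -2, 4, 3)
     R1 -= -3·R0  ⇒  (0, 5, -7, 14, 9)
     R2 -= -3·R0  ⇒  (0, 5, -9, 16, 5)
     R3 -= -1·R0  ⇒  (0, 2, 1, 1, 6)
[2] R1 /= 5  ⇒  (0, 1, -7/5, 14/5, 9/5)
     R0 -= 2·R1  ⇒  (1, 0, 4/5, -8/5, -3/5)
     R2 -= 5·R1  ⇒  (0, 0, -2, 2, -4)
     R3 -= 2·R1  ⇒  (0, 0, 19/5, -23/5, 12/5)
[3] R2 /= -2  ⇒  (0, 0, 1, -1, 2)
     R0 -= 4/5·R2  ⇒  (1, 0, 0, -4/5, -11/5)
     R1 -= -7/5·R2  ⇒  (0, 1, 0, 7/5, 23/5)
     R3 -= 19/5·R2  ⇒  (0, 0, 0, -4/5, -26/5)
[4] R3 /= -4/5  ⇒  (0, 0, 0, 1, 13/2)
     R0 -= -4/5·R3  ⇒  (1, 0, 0, 0, 3)
     R1 -= 7/5·R3  ⇒  (0, 1, 0, 0, -9/2)
     R2 -= -1·R3  ⇒  (0, 0, 1, 0, 17/2)

M[1][4] = -9/2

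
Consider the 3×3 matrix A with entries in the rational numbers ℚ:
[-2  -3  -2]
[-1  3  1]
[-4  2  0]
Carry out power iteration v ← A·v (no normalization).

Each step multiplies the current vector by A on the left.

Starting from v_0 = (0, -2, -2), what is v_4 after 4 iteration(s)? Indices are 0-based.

v_0 = (0, -2, -2).
v_1 = A·v_0 = (10, -8, -4).
v_2 = A·v_1 = (12, -38, -56).
v_3 = A·v_2 = (202, -182, -124).
v_4 = A·v_3 = (390, -872, -1172).

v_4 = (390, -872, -1172)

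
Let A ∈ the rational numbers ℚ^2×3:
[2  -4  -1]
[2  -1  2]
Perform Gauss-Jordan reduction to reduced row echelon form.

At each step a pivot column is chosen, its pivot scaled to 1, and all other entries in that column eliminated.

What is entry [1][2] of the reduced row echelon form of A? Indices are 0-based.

M[1][2] = 1

step 1: normalize row 0 (÷2) = (1, -2, -1/2)
  row 1: subtract 2×row0 = (0, 3, 3)
step 2: normalize row 1 (÷3) = (0, 1, 1)
  row 0: subtract -2×row1 = (1, 0, 3/2)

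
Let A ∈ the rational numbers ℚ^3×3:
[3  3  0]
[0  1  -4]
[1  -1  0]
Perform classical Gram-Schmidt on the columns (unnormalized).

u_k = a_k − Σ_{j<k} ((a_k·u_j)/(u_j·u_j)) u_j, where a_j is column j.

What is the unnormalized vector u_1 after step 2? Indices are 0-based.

u_1 = (3/5, 1, -9/5)

Step 1: u_0 = a_0 = (3, 0, 1).
Step 2: u_1 = a_1 − (4/5)·u_0 = (3/5, 1, -9/5).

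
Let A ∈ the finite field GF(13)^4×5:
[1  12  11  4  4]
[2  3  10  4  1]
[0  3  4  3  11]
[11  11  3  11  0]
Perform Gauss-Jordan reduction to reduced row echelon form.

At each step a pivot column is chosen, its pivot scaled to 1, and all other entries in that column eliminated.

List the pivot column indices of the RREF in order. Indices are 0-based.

[1] R0 /= 1  ⇒  (1, 12, 11, 4, 4)
     R1 -= 2·R0  ⇒  (0, 5, 1, 9, 6)
     R3 -= 11·R0  ⇒  (0, 9, 12, 6, 8)
[2] R1 /= 5  ⇒  (0, 1, 8, 7, 9)
     R0 -= 12·R1  ⇒  (1, 0, 6, 11, 0)
     R2 -= 3·R1  ⇒  (0, 0, 6, 8, 10)
     R3 -= 9·R1  ⇒  (0, 0, 5, 8, 5)
[3] R2 /= 6  ⇒  (0, 0, 1, 10, 6)
     R0 -= 6·R2  ⇒  (1, 0, 0, 3, 3)
     R1 -= 8·R2  ⇒  (0, 1, 0, 5, 0)
     R3 -= 5·R2  ⇒  (0, 0, 0, 10, 1)
[4] R3 /= 10  ⇒  (0, 0, 0, 1, 4)
     R0 -= 3·R3  ⇒  (1, 0, 0, 0, 4)
     R1 -= 5·R3  ⇒  (0, 1, 0, 0, 6)
     R2 -= 10·R3  ⇒  (0, 0, 1, 0, 5)

pivot columns: 0, 1, 2, 3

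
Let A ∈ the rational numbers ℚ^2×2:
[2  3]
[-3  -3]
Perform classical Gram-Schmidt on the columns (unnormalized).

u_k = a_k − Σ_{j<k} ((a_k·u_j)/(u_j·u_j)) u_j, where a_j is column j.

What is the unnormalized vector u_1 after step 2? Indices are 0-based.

Step 1: u_0 = a_0 = (2, -3).
Step 2: u_1 = a_1 − (15/13)·u_0 = (9/13, 6/13).

u_1 = (9/13, 6/13)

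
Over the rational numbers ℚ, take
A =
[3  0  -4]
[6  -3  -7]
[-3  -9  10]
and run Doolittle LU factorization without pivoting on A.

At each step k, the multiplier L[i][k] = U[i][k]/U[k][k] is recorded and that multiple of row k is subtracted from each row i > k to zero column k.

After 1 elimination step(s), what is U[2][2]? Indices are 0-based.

U[2][2] = 6

k=0: U[0][0]=3
  eliminate (1,0): mult=2, new row 1: (0, -3, 1); set L[1][0]=2
  eliminate (2,0): mult=-1, new row 2: (0, -9, 6); set L[2][0]=-1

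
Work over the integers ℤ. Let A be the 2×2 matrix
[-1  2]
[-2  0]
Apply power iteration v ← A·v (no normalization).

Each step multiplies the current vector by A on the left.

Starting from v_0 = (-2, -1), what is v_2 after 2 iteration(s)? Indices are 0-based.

v_2 = (8, 0)

v_0 = (-2, -1).
v_1 = A·v_0 = (0, 4).
v_2 = A·v_1 = (8, 0).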